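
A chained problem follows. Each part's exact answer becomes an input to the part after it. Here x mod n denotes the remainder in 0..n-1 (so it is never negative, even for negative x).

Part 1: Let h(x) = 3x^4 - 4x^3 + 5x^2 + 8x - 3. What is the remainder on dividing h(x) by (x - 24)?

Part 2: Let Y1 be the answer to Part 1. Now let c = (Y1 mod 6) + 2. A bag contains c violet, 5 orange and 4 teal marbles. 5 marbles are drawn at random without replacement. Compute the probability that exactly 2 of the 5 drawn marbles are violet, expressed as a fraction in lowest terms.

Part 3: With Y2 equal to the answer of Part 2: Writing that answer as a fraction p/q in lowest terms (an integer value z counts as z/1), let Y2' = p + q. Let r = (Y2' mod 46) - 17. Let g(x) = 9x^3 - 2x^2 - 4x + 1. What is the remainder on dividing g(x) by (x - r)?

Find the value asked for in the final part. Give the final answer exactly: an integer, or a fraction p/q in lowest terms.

Part 1: remainder = value at the root: 3*(24)^4 - 4*(24)^3 + 5*(24)^2 + 8*(24)^1 - 3 = (995328) + (-55296) + (2880) + (192) + (-3) = 943101; answer 943101
Part 2: Y1 = 943101; c = 5; total draws C(14,5) = 2002; favorable C(5,2)*C(9,3) = 840; P = 60/143; answer 60/143
Part 3: Y2 = 60/143; threaded value p + q = 203; r = 2; remainder = value at the root: 9*(2)^3 - 2*(2)^2 - 4*(2)^1 + 1 = (72) + (-8) + (-8) + (1) = 57; answer 57

57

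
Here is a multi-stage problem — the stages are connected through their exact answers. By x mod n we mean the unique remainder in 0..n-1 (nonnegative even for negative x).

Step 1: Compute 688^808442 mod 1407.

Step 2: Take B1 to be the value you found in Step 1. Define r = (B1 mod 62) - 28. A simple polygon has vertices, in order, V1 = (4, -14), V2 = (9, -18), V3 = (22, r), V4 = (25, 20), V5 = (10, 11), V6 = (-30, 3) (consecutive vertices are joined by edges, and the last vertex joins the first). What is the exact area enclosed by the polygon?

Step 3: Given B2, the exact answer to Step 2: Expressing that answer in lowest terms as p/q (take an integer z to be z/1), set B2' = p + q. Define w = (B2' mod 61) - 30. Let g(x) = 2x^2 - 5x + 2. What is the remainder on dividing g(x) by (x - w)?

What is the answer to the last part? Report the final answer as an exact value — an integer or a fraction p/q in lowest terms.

Step 1: squarings mod 1407: 688^1=688, 688^2=592, 688^4=121, 688^8=571, 688^16=1024, 688^32=361, 688^64=877, 688^128=907, 688^256=961, 688^512=529, 688^1024=1255, 688^2048=592, 688^4096=121, 688^8192=571, 688^16384=1024, 688^32768=361, 688^65536=877, 688^131072=907, 688^262144=961, 688^524288=529; 688^808442 = 688^2 * 688^8 * 688^16 * 688^32 * 688^64 * 688^128 * 688^256 * 688^1024 * 688^4096 * 688^16384 * 688^262144 * 688^524288 = 571 (mod 1407); answer 571
Step 2: B1 = 571; r = -15; cross terms: (4*-18 - 9*-14)=54, (9*-15 - 22*-18)=261, (22*20 - 25*-15)=815, (25*11 - 10*20)=75, (10*3 - -30*11)=360, (-30*-14 - 4*3)=408; twice the area = |1973| = 1973; area = 1973/2; answer 1973/2
Step 3: B2 = 1973/2; threaded value p + q = 1975; w = -7; remainder = value at the root: 2*(-7)^2 - 5*(-7)^1 + 2 = (98) + (35) + (2) = 135; answer 135

135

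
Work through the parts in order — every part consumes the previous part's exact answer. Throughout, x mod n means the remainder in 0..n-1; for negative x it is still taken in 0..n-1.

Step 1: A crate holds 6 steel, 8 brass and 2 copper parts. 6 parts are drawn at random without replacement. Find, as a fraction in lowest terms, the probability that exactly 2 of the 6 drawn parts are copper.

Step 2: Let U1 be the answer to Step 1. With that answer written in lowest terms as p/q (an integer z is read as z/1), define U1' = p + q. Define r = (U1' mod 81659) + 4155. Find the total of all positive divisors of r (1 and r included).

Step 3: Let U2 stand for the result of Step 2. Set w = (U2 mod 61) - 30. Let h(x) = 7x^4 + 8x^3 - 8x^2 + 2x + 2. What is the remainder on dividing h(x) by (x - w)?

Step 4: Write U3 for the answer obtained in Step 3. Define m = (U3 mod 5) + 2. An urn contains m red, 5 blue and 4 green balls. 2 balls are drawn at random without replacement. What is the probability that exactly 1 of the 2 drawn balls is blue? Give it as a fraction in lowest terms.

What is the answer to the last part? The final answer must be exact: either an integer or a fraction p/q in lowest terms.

Step 1: total draws C(16,6) = 8008; favorable C(2,2)*C(14,4) = 1001; P = 1/8; answer 1/8
Step 2: U1 = 1/8; threaded value p + q = 9; r = 4164; 4164 = 2^2 * 3 * 347; sigma = (1 + 2 + 4) * (1 + 3) * (1 + 347) = 7 * 4 * 348 = 9744; answer 9744
Step 3: U2 = 9744; w = 15; remainder = value at the root: 7*(15)^4 + 8*(15)^3 - 8*(15)^2 + 2*(15)^1 + 2 = (354375) + (27000) + (-1800) + (30) + (2) = 379607; answer 379607
Step 4: U3 = 379607; m = 4; total draws C(13,2) = 78; favorable C(5,1)*C(8,1) = 40; P = 20/39; answer 20/39

20/39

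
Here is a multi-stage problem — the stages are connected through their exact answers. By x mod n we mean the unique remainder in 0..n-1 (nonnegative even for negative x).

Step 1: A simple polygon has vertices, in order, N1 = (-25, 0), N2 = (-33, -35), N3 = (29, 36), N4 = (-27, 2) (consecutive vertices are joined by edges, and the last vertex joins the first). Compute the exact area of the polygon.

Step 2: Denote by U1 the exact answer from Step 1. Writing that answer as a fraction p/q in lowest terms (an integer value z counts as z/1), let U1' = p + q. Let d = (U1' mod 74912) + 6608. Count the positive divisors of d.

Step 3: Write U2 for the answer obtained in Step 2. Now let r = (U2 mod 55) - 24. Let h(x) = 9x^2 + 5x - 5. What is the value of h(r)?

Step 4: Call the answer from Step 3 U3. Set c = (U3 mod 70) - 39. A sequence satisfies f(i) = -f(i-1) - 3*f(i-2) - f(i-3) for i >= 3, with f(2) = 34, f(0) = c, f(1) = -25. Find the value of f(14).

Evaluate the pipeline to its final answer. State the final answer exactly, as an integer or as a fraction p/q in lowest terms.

Step 1: cross terms: (-25*-35 - -33*0)=875, (-33*36 - 29*-35)=-173, (29*2 - -27*36)=1030, (-27*0 - -25*2)=50; twice the area = |1782| = 1782; area = 891; answer 891
Step 2: U1 = 891; threaded value p + q = 892; d = 7500; 7500 = 2^2 * 3 * 5^4; number of divisors = (2+1) * (1+1) * (4+1) = 30; answer 30
Step 3: U2 = 30; r = 6; 9*(6)^2 + 5*(6)^1 - 5 = (324) + (30) + (-5) = 349; answer 349
Step 4: U3 = 349; c = 30; f(3) = -1*(34) - 3*(-25) - 1*(30) = 11; iterating: f(3)=11, f(4)=-88, f(5)=21, f(6)=232, f(7)=-207, f(8)=-510, f(9)=899, f(10)=838, f(11)=-3025, f(12)=-388, f(13)=8625, f(14)=-4436; answer -4436

-4436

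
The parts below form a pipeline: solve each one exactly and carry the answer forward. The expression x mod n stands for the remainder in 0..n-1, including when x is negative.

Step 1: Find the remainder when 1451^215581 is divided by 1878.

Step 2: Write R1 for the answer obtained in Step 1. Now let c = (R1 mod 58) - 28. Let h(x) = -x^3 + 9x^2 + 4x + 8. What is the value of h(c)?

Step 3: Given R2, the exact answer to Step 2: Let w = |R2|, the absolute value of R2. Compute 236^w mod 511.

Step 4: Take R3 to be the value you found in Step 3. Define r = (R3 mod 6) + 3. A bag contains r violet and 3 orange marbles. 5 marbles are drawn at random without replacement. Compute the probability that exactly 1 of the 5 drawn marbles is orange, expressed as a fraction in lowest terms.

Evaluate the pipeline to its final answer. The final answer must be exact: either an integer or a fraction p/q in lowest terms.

Step 1: squarings mod 1878: 1451^1=1451, 1451^2=163, 1451^4=277, 1451^8=1609, 1451^16=997, 1451^32=547, 1451^64=607, 1451^128=361, 1451^256=739, 1451^512=1501, 1451^1024=1279, 1451^2048=103, 1451^4096=1219, 1451^8192=463, 1451^16384=277, 1451^32768=1609, 1451^65536=997, 1451^131072=547; 1451^215581 = 1451^1 * 1451^4 * 1451^8 * 1451^16 * 1451^512 * 1451^2048 * 1451^16384 * 1451^65536 * 1451^131072 = 1571 (mod 1878); answer 1571
Step 2: R1 = 1571; c = -23; -1*(-23)^3 + 9*(-23)^2 + 4*(-23)^1 + 8 = (12167) + (4761) + (-92) + (8) = 16844; answer 16844
Step 3: R2 = 16844; w = 16844; squarings mod 511: 236^1=236, 236^2=508, 236^4=9, 236^8=81, 236^16=429, 236^32=81, 236^64=429, 236^128=81, 236^256=429, 236^512=81, 236^1024=429, 236^2048=81, 236^4096=429, 236^8192=81, 236^16384=429; 236^16844 = 236^4 * 236^8 * 236^64 * 236^128 * 236^256 * 236^16384 = 284 (mod 511); answer 284
Step 4: R3 = 284; r = 5; total draws C(8,5) = 56; favorable C(3,1)*C(5,4) = 15; P = 15/56; answer 15/56

15/56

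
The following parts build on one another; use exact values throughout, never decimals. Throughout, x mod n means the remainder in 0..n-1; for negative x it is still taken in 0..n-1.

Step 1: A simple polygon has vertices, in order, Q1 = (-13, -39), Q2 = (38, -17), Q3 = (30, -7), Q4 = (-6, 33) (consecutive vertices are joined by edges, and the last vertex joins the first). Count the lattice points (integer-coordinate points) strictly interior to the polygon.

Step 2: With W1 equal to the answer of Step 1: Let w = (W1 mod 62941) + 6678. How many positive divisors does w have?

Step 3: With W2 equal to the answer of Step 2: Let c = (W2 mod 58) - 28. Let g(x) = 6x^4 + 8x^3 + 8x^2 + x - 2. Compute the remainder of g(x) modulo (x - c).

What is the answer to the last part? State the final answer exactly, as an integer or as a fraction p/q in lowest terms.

Step 1: cross terms: (-13*-17 - 38*-39)=1703, (38*-7 - 30*-17)=244, (30*33 - -6*-7)=948, (-6*-39 - -13*33)=663; twice the area = |3558| = 3558; area = 1779; boundary points = 1 + 2 + 4 + 1 = 8; strictly interior points = area - boundary/2 + 1 = 1776; answer 1776
Step 2: W1 = 1776; w = 8454; 8454 = 2 * 3 * 1409; number of divisors = (1+1) * (1+1) * (1+1) = 8; answer 8
Step 3: W2 = 8; c = -20; remainder = value at the root: 6*(-20)^4 + 8*(-20)^3 + 8*(-20)^2 + 1*(-20)^1 - 2 = (960000) + (-64000) + (3200) + (-20) + (-2) = 899178; answer 899178

899178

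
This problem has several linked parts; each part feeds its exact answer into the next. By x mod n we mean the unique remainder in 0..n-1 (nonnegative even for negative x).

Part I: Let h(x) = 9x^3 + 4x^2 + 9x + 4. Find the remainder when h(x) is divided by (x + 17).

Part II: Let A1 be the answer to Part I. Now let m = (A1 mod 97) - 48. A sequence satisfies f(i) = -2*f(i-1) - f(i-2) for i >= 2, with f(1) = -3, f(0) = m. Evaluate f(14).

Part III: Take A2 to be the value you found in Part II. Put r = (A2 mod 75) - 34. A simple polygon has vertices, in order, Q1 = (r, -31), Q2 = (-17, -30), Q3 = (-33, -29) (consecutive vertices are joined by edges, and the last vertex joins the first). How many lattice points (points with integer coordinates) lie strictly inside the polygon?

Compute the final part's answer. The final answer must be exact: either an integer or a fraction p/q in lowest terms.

15

Part I: remainder = value at the root: 9*(-17)^3 + 4*(-17)^2 + 9*(-17)^1 + 4 = (-44217) + (1156) + (-153) + (4) = -43210; answer -43210
Part II: A1 = -43210; m = 4; f(2) = -2*(-3) - 1*(4) = 2; iterating: f(2)=2, f(3)=-1, f(4)=0, f(5)=1, f(6)=-2, f(7)=3, f(8)=-4, f(9)=5, f(10)=-6, f(11)=7, f(12)=-8, f(13)=9, f(14)=-10; answer -10
Part III: A2 = -10; r = 31; cross terms: (31*-30 - -17*-31)=-1457, (-17*-29 - -33*-30)=-497, (-33*-31 - 31*-29)=1922; twice the area = |-32| = 32; area = 16; boundary points = 1 + 1 + 2 = 4; strictly interior points = area - boundary/2 + 1 = 15; answer 15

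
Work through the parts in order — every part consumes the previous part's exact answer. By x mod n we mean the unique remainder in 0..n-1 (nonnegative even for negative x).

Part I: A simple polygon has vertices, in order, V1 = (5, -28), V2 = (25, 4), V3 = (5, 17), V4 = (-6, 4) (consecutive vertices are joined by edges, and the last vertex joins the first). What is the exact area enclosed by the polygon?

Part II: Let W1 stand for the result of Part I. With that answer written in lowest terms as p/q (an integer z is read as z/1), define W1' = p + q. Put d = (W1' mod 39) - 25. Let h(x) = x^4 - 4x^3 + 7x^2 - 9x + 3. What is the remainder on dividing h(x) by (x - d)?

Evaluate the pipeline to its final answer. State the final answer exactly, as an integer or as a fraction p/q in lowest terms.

Part I: cross terms: (5*4 - 25*-28)=720, (25*17 - 5*4)=405, (5*4 - -6*17)=122, (-6*-28 - 5*4)=148; twice the area = |1395| = 1395; area = 1395/2; answer 1395/2
Part II: W1 = 1395/2; threaded value p + q = 1397; d = 7; remainder = value at the root: 1*(7)^4 - 4*(7)^3 + 7*(7)^2 - 9*(7)^1 + 3 = (2401) + (-1372) + (343) + (-63) + (3) = 1312; answer 1312

1312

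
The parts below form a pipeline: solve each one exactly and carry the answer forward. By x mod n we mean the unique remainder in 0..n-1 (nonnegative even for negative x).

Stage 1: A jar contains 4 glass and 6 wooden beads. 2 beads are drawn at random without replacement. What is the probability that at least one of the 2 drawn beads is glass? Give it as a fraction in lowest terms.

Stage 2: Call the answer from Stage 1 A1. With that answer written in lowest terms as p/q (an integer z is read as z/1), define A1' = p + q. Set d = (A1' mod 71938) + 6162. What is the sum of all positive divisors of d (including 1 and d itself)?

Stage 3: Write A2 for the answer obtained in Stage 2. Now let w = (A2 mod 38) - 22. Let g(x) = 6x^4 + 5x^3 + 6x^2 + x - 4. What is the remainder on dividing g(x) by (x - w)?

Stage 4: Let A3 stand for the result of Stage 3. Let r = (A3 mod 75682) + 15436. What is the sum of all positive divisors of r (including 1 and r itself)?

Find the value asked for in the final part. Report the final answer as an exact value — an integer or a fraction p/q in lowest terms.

53760

Stage 1: total draws C(10,2) = 45; complement C(6,2) = 15; favorable 45 - 15 = 30; P = 2/3; answer 2/3
Stage 2: A1 = 2/3; threaded value p + q = 5; d = 6167; 6167 = 7 * 881; sigma = (1 + 7) * (1 + 881) = 8 * 882 = 7056; answer 7056
Stage 3: A2 = 7056; w = 4; remainder = value at the root: 6*(4)^4 + 5*(4)^3 + 6*(4)^2 + 1*(4)^1 - 4 = (1536) + (320) + (96) + (4) + (-4) = 1952; answer 1952
Stage 4: A3 = 1952; r = 17388; 17388 = 2^2 * 3^3 * 7 * 23; sigma = (1 + 2 + 4) * (1 + 3 + 9 + 27) * (1 + 7) * (1 + 23) = 7 * 40 * 8 * 24 = 53760; answer 53760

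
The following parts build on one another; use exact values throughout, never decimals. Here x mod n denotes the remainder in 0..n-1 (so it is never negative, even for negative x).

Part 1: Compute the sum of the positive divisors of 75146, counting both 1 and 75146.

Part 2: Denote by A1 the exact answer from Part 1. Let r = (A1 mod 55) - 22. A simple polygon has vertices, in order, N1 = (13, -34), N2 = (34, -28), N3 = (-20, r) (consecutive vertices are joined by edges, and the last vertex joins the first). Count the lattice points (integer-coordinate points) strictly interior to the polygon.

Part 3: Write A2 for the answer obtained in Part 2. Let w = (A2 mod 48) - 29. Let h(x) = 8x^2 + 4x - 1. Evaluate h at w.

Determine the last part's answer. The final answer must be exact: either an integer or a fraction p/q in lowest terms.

111

Part 1: 75146 = 2 * 37573; sigma = (1 + 2) * (1 + 37573) = 3 * 37574 = 112722; answer 112722
Part 2: A1 = 112722; r = 5; cross terms: (13*-28 - 34*-34)=792, (34*5 - -20*-28)=-390, (-20*-34 - 13*5)=615; twice the area = |1017| = 1017; area = 1017/2; boundary points = 3 + 3 + 3 = 9; strictly interior points = area - boundary/2 + 1 = 505; answer 505
Part 3: A2 = 505; w = -4; 8*(-4)^2 + 4*(-4)^1 - 1 = (128) + (-16) + (-1) = 111; answer 111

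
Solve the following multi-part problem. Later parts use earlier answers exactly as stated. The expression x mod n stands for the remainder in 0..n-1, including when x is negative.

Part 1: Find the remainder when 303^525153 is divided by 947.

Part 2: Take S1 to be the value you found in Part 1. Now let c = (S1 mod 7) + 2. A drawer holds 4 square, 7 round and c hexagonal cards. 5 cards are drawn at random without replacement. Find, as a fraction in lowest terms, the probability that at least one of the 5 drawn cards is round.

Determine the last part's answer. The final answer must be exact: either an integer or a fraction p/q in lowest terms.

Part 1: squarings mod 947: 303^1=303, 303^2=897, 303^4=606, 303^8=747, 303^16=226, 303^32=885, 303^64=56, 303^128=295, 303^256=848, 303^512=331, 303^1024=656, 303^2048=398, 303^4096=255, 303^8192=629, 303^16384=742, 303^32768=357, 303^65536=551, 303^131072=561, 303^262144=317, 303^524288=107; 303^525153 = 303^1 * 303^32 * 303^64 * 303^256 * 303^512 * 303^524288 = 802 (mod 947); answer 802
Part 2: S1 = 802; c = 6; total draws C(17,5) = 6188; complement C(10,5) = 252; favorable 6188 - 252 = 5936; P = 212/221; answer 212/221

212/221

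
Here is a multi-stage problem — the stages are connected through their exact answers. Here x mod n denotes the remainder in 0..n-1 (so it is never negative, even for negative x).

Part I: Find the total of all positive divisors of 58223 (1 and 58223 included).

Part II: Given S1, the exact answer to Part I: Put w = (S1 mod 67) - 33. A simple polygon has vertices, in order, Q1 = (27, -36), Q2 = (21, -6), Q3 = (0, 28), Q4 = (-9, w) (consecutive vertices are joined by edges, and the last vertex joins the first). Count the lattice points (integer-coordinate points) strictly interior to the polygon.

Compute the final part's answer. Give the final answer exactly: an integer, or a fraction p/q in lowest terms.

Part I: 58223 = 11 * 67 * 79; sigma = (1 + 11) * (1 + 67) * (1 + 79) = 12 * 68 * 80 = 65280; answer 65280
Part II: S1 = 65280; w = -11; cross terms: (27*-6 - 21*-36)=594, (21*28 - 0*-6)=588, (0*-11 - -9*28)=252, (-9*-36 - 27*-11)=621; twice the area = |2055| = 2055; area = 2055/2; boundary points = 6 + 1 + 3 + 1 = 11; strictly interior points = area - boundary/2 + 1 = 1023; answer 1023

1023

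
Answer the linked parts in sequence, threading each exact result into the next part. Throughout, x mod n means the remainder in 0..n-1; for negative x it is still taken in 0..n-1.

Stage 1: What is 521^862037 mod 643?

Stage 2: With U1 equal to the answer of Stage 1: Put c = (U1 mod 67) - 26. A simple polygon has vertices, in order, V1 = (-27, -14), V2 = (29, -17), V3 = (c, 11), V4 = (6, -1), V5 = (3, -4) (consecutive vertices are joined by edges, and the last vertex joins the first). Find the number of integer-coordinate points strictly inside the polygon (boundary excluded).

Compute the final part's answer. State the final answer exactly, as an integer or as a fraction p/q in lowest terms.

Stage 1: squarings mod 643: 521^1=521, 521^2=95, 521^4=23, 521^8=529, 521^16=136, 521^32=492, 521^64=296, 521^128=168, 521^256=575, 521^512=123, 521^1024=340, 521^2048=503, 521^4096=310, 521^8192=293, 521^16384=330, 521^32768=233, 521^65536=277, 521^131072=212, 521^262144=577, 521^524288=498; 521^862037 = 521^1 * 521^4 * 521^16 * 521^64 * 521^256 * 521^512 * 521^1024 * 521^8192 * 521^65536 * 521^262144 * 521^524288 = 522 (mod 643); answer 522
Stage 2: U1 = 522; c = 27; cross terms: (-27*-17 - 29*-14)=865, (29*11 - 27*-17)=778, (27*-1 - 6*11)=-93, (6*-4 - 3*-1)=-21, (3*-14 - -27*-4)=-150; twice the area = |1379| = 1379; area = 1379/2; boundary points = 1 + 2 + 3 + 3 + 10 = 19; strictly interior points = area - boundary/2 + 1 = 681; answer 681

681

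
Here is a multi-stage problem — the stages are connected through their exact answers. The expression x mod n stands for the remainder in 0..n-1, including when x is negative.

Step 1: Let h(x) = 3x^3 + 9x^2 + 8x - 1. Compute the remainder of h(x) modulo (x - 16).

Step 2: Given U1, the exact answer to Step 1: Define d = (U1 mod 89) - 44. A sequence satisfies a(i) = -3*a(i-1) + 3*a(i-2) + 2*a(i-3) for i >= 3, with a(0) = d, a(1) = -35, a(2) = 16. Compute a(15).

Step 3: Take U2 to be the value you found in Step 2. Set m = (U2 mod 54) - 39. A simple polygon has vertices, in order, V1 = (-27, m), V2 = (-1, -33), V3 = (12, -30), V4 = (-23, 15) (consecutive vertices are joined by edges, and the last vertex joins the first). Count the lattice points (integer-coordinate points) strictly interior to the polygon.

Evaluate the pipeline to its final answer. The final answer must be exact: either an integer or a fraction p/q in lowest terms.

889

Step 1: remainder = value at the root: 3*(16)^3 + 9*(16)^2 + 8*(16)^1 - 1 = (12288) + (2304) + (128) + (-1) = 14719; answer 14719
Step 2: U1 = 14719; d = -10; a(3) = -3*(16) + 3*(-35) + 2*(-10) = -173; iterating: a(3)=-173, a(4)=497, a(5)=-1978, a(6)=7079, a(7)=-26177, a(8)=95812, a(9)=-351809, a(10)=1290509, a(11)=-4735330, a(12)=17373899, a(13)=-63746669, a(14)=233891044, a(15)=-858165341; answer -858165341
Step 3: U2 = -858165341; m = -26; cross terms: (-27*-33 - -1*-26)=865, (-1*-30 - 12*-33)=426, (12*15 - -23*-30)=-510, (-23*-26 - -27*15)=1003; twice the area = |1784| = 1784; area = 892; boundary points = 1 + 1 + 5 + 1 = 8; strictly interior points = area - boundary/2 + 1 = 889; answer 889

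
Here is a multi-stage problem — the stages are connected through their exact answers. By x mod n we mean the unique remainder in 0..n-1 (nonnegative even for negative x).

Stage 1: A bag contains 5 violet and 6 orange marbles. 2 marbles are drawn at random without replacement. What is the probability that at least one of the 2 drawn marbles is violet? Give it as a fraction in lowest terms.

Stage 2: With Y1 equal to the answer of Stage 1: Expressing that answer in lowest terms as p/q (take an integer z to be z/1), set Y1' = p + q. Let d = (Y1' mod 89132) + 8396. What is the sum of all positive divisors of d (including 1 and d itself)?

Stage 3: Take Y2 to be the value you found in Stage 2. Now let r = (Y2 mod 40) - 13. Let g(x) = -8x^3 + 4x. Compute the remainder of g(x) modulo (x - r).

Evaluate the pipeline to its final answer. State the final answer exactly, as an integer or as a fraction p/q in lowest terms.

Stage 1: total draws C(11,2) = 55; complement C(6,2) = 15; favorable 55 - 15 = 40; P = 8/11; answer 8/11
Stage 2: Y1 = 8/11; threaded value p + q = 19; d = 8415; 8415 = 3^2 * 5 * 11 * 17; sigma = (1 + 3 + 9) * (1 + 5) * (1 + 11) * (1 + 17) = 13 * 6 * 12 * 18 = 16848; answer 16848
Stage 3: Y2 = 16848; r = -5; remainder = value at the root: -8*(-5)^3 + 4*(-5)^1 = (1000) + (-20) = 980; answer 980

980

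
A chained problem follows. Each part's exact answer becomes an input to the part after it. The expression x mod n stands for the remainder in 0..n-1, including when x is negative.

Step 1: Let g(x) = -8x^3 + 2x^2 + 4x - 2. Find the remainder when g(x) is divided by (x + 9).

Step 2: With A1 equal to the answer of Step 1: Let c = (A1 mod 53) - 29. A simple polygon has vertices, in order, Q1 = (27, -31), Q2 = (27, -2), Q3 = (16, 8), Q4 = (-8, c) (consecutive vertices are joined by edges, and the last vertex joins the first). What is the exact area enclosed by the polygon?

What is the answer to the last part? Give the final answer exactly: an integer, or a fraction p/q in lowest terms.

Step 1: remainder = value at the root: -8*(-9)^3 + 2*(-9)^2 + 4*(-9)^1 - 2 = (5832) + (162) + (-36) + (-2) = 5956; answer 5956
Step 2: A1 = 5956; c = -9; cross terms: (27*-2 - 27*-31)=783, (27*8 - 16*-2)=248, (16*-9 - -8*8)=-80, (-8*-31 - 27*-9)=491; twice the area = |1442| = 1442; area = 721; answer 721

721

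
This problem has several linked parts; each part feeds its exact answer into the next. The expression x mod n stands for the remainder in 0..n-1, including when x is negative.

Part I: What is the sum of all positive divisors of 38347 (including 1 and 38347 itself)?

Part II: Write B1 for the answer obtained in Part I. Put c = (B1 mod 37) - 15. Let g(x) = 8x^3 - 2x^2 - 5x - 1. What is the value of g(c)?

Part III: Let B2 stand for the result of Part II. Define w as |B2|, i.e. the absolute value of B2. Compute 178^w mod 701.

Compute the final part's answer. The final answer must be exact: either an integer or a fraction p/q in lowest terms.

340

Part I: 38347 = 31 * 1237; sigma = (1 + 31) * (1 + 1237) = 32 * 1238 = 39616; answer 39616
Part II: B1 = 39616; c = 11; 8*(11)^3 - 2*(11)^2 - 5*(11)^1 - 1 = (10648) + (-242) + (-55) + (-1) = 10350; answer 10350
Part III: B2 = 10350; w = 10350; squarings mod 701: 178^1=178, 178^2=139, 178^4=394, 178^8=315, 178^16=384, 178^32=246, 178^64=230, 178^128=325, 178^256=475, 178^512=604, 178^1024=296, 178^2048=692, 178^4096=81, 178^8192=252; 178^10350 = 178^2 * 178^4 * 178^8 * 178^32 * 178^64 * 178^2048 * 178^8192 = 340 (mod 701); answer 340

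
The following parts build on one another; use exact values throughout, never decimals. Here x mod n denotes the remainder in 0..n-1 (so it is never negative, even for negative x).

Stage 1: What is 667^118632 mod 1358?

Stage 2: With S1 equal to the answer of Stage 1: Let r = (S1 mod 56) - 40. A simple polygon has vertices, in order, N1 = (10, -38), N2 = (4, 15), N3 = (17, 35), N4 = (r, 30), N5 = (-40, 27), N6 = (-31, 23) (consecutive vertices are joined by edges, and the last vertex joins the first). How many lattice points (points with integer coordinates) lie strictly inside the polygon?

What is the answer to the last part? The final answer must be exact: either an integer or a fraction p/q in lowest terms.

1367

Stage 1: squarings mod 1358: 667^1=667, 667^2=823, 667^4=1045, 667^8=193, 667^16=583, 667^32=389, 667^64=583, 667^128=389, 667^256=583, 667^512=389, 667^1024=583, 667^2048=389, 667^4096=583, 667^8192=389, 667^16384=583, 667^32768=389, 667^65536=583; 667^118632 = 667^8 * 667^32 * 667^64 * 667^256 * 667^512 * 667^1024 * 667^2048 * 667^16384 * 667^32768 * 667^65536 = 1163 (mod 1358); answer 1163
Stage 2: S1 = 1163; r = 3; cross terms: (10*15 - 4*-38)=302, (4*35 - 17*15)=-115, (17*30 - 3*35)=405, (3*27 - -40*30)=1281, (-40*23 - -31*27)=-83, (-31*-38 - 10*23)=948; twice the area = |2738| = 2738; area = 1369; boundary points = 1 + 1 + 1 + 1 + 1 + 1 = 6; strictly interior points = area - boundary/2 + 1 = 1367; answer 1367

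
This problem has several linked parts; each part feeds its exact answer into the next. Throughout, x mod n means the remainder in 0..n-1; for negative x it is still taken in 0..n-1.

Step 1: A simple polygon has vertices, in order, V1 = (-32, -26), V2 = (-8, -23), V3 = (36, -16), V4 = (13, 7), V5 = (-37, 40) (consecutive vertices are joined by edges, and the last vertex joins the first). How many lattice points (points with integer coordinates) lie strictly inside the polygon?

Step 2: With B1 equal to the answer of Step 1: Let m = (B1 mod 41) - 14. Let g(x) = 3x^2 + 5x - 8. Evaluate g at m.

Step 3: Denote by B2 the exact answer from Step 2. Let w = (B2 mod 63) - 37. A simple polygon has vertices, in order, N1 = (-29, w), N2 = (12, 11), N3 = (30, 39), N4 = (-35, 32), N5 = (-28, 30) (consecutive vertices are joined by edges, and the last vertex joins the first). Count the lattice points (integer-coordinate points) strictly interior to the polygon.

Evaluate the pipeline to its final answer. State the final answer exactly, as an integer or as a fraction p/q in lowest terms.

Step 1: cross terms: (-32*-23 - -8*-26)=528, (-8*-16 - 36*-23)=956, (36*7 - 13*-16)=460, (13*40 - -37*7)=779, (-37*-26 - -32*40)=2242; twice the area = |4965| = 4965; area = 4965/2; boundary points = 3 + 1 + 23 + 1 + 1 = 29; strictly interior points = area - boundary/2 + 1 = 2469; answer 2469
Step 2: B1 = 2469; m = -5; 3*(-5)^2 + 5*(-5)^1 - 8 = (75) + (-25) + (-8) = 42; answer 42
Step 3: B2 = 42; w = 5; cross terms: (-29*11 - 12*5)=-379, (12*39 - 30*11)=138, (30*32 - -35*39)=2325, (-35*30 - -28*32)=-154, (-28*5 - -29*30)=730; twice the area = |2660| = 2660; area = 1330; boundary points = 1 + 2 + 1 + 1 + 1 = 6; strictly interior points = area - boundary/2 + 1 = 1328; answer 1328

1328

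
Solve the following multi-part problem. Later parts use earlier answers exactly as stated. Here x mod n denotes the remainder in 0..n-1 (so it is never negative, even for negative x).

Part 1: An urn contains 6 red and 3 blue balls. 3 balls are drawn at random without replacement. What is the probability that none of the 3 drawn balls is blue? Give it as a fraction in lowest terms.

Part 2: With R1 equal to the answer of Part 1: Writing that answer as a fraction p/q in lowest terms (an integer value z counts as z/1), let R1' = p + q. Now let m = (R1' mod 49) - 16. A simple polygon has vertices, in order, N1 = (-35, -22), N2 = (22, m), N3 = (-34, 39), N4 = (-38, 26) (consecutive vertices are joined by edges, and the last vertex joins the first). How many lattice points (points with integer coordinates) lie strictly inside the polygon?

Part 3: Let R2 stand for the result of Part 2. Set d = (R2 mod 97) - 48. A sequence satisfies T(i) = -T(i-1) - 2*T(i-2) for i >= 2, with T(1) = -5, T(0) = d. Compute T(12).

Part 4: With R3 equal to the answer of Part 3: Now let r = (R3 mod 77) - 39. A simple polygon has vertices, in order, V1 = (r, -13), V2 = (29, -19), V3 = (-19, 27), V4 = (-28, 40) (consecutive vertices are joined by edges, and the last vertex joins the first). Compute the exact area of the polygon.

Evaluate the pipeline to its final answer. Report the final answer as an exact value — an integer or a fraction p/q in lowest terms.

Part 1: total draws C(9,3) = 84; favorable C(6,3) = 20; P = 5/21; answer 5/21
Part 2: R1 = 5/21; threaded value p + q = 26; m = 10; cross terms: (-35*10 - 22*-22)=134, (22*39 - -34*10)=1198, (-34*26 - -38*39)=598, (-38*-22 - -35*26)=1746; twice the area = |3676| = 3676; area = 1838; boundary points = 1 + 1 + 1 + 3 = 6; strictly interior points = area - boundary/2 + 1 = 1836; answer 1836
Part 3: R2 = 1836; d = 42; T(2) = -1*(-5) - 2*(42) = -79; iterating: T(2)=-79, T(3)=89, T(4)=69, T(5)=-247, T(6)=109, T(7)=385, T(8)=-603, T(9)=-167, T(10)=1373, T(11)=-1039, T(12)=-1707; answer -1707
Part 4: R3 = -1707; r = 25; cross terms: (25*-19 - 29*-13)=-98, (29*27 - -19*-19)=422, (-19*40 - -28*27)=-4, (-28*-13 - 25*40)=-636; twice the area = |-316| = 316; area = 158; answer 158

158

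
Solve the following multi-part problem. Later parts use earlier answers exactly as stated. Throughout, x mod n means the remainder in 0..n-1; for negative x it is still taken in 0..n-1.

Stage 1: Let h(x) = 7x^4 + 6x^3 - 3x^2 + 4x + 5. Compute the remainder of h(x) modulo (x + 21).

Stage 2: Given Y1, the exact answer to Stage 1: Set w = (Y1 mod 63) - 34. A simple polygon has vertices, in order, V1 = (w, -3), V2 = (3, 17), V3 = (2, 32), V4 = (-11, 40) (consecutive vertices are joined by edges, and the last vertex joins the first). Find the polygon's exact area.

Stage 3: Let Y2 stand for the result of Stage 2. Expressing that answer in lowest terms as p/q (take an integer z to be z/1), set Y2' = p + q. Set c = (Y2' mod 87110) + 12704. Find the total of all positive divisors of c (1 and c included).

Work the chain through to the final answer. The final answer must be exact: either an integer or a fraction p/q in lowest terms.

Stage 1: remainder = value at the root: 7*(-21)^4 + 6*(-21)^3 - 3*(-21)^2 + 4*(-21)^1 + 5 = (1361367) + (-55566) + (-1323) + (-84) + (5) = 1304399; answer 1304399
Stage 2: Y1 = 1304399; w = 13; cross terms: (13*17 - 3*-3)=230, (3*32 - 2*17)=62, (2*40 - -11*32)=432, (-11*-3 - 13*40)=-487; twice the area = |237| = 237; area = 237/2; answer 237/2
Stage 3: Y2 = 237/2; threaded value p + q = 239; c = 12943; 12943 = 7 * 43^2; sigma = (1 + 7) * (1 + 43 + 1849) = 8 * 1893 = 15144; answer 15144

15144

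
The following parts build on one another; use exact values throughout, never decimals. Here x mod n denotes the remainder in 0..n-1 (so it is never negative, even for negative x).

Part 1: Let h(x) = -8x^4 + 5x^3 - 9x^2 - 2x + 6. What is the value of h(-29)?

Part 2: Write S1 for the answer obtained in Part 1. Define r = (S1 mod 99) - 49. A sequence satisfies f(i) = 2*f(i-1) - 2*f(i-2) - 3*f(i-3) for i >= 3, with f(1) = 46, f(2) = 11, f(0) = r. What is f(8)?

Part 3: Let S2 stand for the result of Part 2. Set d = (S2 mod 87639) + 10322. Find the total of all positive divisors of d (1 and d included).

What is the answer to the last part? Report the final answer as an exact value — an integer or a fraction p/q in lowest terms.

16758

Part 1: -8*(-29)^4 + 5*(-29)^3 - 9*(-29)^2 - 2*(-29)^1 + 6 = (-5658248) + (-121945) + (-7569) + (58) + (6) = -5787698; answer -5787698
Part 2: S1 = -5787698; r = -9; f(3) = 2*(11) - 2*(46) - 3*(-9) = -43; iterating: f(3)=-43, f(4)=-246, f(5)=-439, f(6)=-257, f(7)=1102, f(8)=4035; answer 4035
Part 3: S2 = 4035; d = 14357; 14357 = 7^2 * 293; sigma = (1 + 7 + 49) * (1 + 293) = 57 * 294 = 16758; answer 16758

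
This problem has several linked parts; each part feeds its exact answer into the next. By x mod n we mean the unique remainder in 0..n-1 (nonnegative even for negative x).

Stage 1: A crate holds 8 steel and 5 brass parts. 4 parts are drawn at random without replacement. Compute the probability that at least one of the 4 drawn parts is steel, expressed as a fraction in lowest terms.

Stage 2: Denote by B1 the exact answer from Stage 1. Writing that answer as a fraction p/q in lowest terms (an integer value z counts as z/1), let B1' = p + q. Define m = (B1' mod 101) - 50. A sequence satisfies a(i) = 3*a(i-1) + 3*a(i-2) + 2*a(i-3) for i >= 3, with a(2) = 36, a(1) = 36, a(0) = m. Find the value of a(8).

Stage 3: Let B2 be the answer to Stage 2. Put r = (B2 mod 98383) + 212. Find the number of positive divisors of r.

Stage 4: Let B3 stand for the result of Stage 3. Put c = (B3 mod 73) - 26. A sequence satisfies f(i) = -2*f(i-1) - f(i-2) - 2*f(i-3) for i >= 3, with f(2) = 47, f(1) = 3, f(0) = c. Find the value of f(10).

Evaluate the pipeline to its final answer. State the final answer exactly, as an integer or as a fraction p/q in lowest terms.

Stage 1: total draws C(13,4) = 715; complement C(5,4) = 5; favorable 715 - 5 = 710; P = 142/143; answer 142/143
Stage 2: B1 = 142/143; threaded value p + q = 285; m = 33; a(3) = 3*(36) + 3*(36) + 2*(33) = 282; iterating: a(3)=282, a(4)=1026, a(5)=3996, a(6)=15630, a(7)=60930, a(8)=237672; answer 237672
Stage 3: B2 = 237672; r = 41118; 41118 = 2 * 3 * 7 * 11 * 89; number of divisors = (1+1) * (1+1) * (1+1) * (1+1) * (1+1) = 32; answer 32
Stage 4: B3 = 32; c = 6; f(3) = -2*(47) - 1*(3) - 2*(6) = -109; iterating: f(3)=-109, f(4)=165, f(5)=-315, f(6)=683, f(7)=-1381, f(8)=2709, f(9)=-5403, f(10)=10859; answer 10859

10859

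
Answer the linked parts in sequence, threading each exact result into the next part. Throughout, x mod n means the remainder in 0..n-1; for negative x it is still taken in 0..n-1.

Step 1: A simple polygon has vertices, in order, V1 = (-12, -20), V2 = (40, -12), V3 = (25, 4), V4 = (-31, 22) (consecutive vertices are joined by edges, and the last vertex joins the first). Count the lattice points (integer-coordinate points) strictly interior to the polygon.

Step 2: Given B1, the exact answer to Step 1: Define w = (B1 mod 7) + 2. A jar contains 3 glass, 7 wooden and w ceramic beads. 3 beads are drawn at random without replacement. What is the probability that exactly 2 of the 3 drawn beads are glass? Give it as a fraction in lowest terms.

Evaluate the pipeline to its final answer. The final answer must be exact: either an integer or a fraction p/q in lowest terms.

15/143

Step 1: cross terms: (-12*-12 - 40*-20)=944, (40*4 - 25*-12)=460, (25*22 - -31*4)=674, (-31*-20 - -12*22)=884; twice the area = |2962| = 2962; area = 1481; boundary points = 4 + 1 + 2 + 1 = 8; strictly interior points = area - boundary/2 + 1 = 1478; answer 1478
Step 2: B1 = 1478; w = 3; total draws C(13,3) = 286; favorable C(3,2)*C(10,1) = 30; P = 15/143; answer 15/143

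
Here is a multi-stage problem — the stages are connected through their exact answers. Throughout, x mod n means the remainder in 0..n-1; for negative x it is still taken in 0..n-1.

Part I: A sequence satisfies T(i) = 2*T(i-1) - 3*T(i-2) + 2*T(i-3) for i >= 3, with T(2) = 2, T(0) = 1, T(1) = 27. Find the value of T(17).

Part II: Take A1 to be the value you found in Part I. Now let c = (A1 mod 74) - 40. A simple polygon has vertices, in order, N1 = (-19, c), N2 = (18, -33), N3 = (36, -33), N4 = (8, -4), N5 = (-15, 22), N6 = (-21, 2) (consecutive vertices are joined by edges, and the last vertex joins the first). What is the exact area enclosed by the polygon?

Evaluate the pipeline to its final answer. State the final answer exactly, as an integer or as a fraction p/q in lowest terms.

Part I: T(3) = 2*(2) - 3*(27) + 2*(1) = -75; iterating: T(3)=-75, T(4)=-102, T(5)=25, T(6)=206, T(7)=133, T(8)=-302, T(9)=-591, T(10)=-10, T(11)=1149, T(12)=1146, T(13)=-1175, T(14)=-3490, T(15)=-1163, T(16)=5794, T(17)=8097; answer 8097
Part II: A1 = 8097; c = -9; cross terms: (-19*-33 - 18*-9)=789, (18*-33 - 36*-33)=594, (36*-4 - 8*-33)=120, (8*22 - -15*-4)=116, (-15*2 - -21*22)=432, (-21*-9 - -19*2)=227; twice the area = |2278| = 2278; area = 1139; answer 1139

1139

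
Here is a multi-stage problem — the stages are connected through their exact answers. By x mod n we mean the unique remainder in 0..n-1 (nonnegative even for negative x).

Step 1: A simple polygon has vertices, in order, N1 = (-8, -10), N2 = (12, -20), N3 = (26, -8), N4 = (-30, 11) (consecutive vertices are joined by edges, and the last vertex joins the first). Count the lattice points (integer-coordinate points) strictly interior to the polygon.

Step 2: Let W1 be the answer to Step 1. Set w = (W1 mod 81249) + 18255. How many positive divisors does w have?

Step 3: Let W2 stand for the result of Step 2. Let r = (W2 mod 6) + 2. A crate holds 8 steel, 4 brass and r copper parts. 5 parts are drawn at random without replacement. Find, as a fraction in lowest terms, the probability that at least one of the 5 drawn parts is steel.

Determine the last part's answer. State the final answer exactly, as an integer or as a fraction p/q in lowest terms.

998/1001

Step 1: cross terms: (-8*-20 - 12*-10)=280, (12*-8 - 26*-20)=424, (26*11 - -30*-8)=46, (-30*-10 - -8*11)=388; twice the area = |1138| = 1138; area = 569; boundary points = 10 + 2 + 1 + 1 = 14; strictly interior points = area - boundary/2 + 1 = 563; answer 563
Step 2: W1 = 563; w = 18818; 18818 = 2 * 97^2; number of divisors = (1+1) * (2+1) = 6; answer 6
Step 3: W2 = 6; r = 2; total draws C(14,5) = 2002; complement C(6,5) = 6; favorable 2002 - 6 = 1996; P = 998/1001; answer 998/1001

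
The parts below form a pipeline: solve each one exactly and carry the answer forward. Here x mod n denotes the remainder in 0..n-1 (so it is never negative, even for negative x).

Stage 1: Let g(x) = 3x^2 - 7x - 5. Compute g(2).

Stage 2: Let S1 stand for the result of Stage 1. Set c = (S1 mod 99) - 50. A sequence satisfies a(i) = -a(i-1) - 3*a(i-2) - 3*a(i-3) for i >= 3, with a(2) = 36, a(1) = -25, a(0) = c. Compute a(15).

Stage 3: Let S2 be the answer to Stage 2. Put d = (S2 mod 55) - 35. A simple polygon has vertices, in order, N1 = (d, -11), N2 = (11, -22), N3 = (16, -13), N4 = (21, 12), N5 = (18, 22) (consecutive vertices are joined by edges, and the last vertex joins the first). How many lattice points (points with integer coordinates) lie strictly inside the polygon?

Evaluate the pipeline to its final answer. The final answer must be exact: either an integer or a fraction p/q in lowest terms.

66

Stage 1: 3*(2)^2 - 7*(2)^1 - 5 = (12) + (-14) + (-5) = -7; answer -7
Stage 2: S1 = -7; c = 42; a(3) = -1*(36) - 3*(-25) - 3*(42) = -87; iterating: a(3)=-87, a(4)=54, a(5)=99, a(6)=0, a(7)=-459, a(8)=162, a(9)=1215, a(10)=-324, a(11)=-3807, a(12)=1134, a(13)=11259, a(14)=-3240, a(15)=-33939; answer -33939
Stage 3: S2 = -33939; d = 16; cross terms: (16*-22 - 11*-11)=-231, (11*-13 - 16*-22)=209, (16*12 - 21*-13)=465, (21*22 - 18*12)=246, (18*-11 - 16*22)=-550; twice the area = |139| = 139; area = 139/2; boundary points = 1 + 1 + 5 + 1 + 1 = 9; strictly interior points = area - boundary/2 + 1 = 66; answer 66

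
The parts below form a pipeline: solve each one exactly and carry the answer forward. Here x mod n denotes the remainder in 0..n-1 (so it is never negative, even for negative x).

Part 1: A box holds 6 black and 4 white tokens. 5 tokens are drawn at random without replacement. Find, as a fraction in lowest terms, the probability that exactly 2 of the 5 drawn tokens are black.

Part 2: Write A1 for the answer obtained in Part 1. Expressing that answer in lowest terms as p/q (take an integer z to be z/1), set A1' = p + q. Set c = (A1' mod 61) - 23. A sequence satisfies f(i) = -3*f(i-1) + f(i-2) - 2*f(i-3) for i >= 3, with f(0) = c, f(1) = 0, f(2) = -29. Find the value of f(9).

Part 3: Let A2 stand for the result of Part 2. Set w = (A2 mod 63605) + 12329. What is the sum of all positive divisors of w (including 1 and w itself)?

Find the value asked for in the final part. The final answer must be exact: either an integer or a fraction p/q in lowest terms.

39960

Part 1: total draws C(10,5) = 252; favorable C(6,2)*C(4,3) = 60; P = 5/21; answer 5/21
Part 2: A1 = 5/21; threaded value p + q = 26; c = 3; f(3) = -3*(-29) + 1*(0) - 2*(3) = 81; iterating: f(3)=81, f(4)=-272, f(5)=955, f(6)=-3299, f(7)=11396, f(8)=-39397, f(9)=136185; answer 136185
Part 3: A2 = 136185; w = 21304; 21304 = 2^3 * 2663; sigma = (1 + 2 + 4 + 8) * (1 + 2663) = 15 * 2664 = 39960; answer 39960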